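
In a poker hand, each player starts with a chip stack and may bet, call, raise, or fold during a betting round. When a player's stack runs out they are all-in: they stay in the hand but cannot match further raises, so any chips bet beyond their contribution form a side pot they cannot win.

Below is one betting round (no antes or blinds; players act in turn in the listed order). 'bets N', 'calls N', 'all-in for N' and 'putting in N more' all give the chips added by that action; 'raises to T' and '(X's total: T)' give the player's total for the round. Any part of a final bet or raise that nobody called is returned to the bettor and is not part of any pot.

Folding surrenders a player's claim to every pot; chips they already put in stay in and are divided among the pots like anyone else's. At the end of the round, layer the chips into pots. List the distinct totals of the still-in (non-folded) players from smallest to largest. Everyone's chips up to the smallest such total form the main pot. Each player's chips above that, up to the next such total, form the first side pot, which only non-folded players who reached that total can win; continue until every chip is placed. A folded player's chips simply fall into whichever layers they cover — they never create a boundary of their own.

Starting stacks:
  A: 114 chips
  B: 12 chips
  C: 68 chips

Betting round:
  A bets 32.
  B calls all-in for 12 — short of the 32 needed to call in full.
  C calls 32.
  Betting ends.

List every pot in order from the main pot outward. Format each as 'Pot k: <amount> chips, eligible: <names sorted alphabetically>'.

Contributions: A=32, B=12, C=32
Pot levels (distinct totals of non-folded players): 12, 32
Layer 1-12: 12 each from A, B, C = 12*3 = 36 chips; eligible A, B, C
Layer 13-32: 20 each from A, C = 20*2 = 40 chips; eligible A, C

Pot 1: 36 chips, eligible: A, B, C
Pot 2: 40 chips, eligible: A, C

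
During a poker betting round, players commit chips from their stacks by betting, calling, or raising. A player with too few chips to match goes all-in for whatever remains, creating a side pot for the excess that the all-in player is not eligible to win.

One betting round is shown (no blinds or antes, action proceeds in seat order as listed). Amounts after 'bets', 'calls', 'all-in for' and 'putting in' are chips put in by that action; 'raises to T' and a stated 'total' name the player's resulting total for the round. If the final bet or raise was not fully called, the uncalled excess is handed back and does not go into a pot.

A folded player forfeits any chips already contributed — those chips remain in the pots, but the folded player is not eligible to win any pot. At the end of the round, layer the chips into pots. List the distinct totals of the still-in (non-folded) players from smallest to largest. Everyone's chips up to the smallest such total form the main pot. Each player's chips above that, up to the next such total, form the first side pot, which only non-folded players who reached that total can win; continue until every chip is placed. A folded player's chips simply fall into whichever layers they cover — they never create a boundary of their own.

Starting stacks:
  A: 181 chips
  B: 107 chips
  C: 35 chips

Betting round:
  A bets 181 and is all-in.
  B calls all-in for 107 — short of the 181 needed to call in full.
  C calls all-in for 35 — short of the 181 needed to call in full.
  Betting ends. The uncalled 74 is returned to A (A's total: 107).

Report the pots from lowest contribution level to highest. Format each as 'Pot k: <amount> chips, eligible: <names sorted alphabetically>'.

Contributions (after 74 returned to A): A=107, B=107, C=35
Pot levels (distinct totals of non-folded players): 35, 107
Layer 1-35: 35 each from A, B, C = 35*3 = 105 chips; eligible A, B, C
Layer 36-107: 72 each from A, B = 72*2 = 144 chips; eligible A, B

Pot 1: 105 chips, eligible: A, B, C
Pot 2: 144 chips, eligible: A, B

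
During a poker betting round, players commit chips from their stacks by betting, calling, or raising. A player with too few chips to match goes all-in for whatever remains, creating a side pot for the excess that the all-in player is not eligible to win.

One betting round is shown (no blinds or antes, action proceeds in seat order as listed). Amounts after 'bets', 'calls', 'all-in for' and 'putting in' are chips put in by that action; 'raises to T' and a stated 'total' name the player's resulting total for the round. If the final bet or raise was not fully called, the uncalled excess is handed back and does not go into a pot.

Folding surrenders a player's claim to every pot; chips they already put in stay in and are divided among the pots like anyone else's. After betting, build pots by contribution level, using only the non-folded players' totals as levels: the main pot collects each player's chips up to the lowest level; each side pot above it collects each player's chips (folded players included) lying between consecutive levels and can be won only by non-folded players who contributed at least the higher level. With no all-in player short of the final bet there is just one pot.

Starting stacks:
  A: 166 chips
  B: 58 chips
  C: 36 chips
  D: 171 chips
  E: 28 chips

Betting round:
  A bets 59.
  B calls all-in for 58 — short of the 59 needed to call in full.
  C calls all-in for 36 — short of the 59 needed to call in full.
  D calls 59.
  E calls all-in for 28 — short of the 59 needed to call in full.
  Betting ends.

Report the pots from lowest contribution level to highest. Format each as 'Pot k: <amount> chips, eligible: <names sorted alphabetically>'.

Contributions: A=59, B=58, C=36, D=59, E=28
Pot levels (distinct totals of non-folded players): 28, 36, 58, 59
Layer 1-28: 28 each from A, B, C, D, E = 28*5 = 140 chips; eligible A, B, C, D, E
Layer 29-36: 8 each from A, B, C, D = 8*4 = 32 chips; eligible A, B, C, D
Layer 37-58: 22 each from A, B, D = 22*3 = 66 chips; eligible A, B, D
Layer 59-59: 1 each from A, D = 1*2 = 2 chips; eligible A, D

Pot 1: 140 chips, eligible: A, B, C, D, E
Pot 2: 32 chips, eligible: A, B, C, D
Pot 3: 66 chips, eligible: A, B, D
Pot 4: 2 chips, eligible: A, D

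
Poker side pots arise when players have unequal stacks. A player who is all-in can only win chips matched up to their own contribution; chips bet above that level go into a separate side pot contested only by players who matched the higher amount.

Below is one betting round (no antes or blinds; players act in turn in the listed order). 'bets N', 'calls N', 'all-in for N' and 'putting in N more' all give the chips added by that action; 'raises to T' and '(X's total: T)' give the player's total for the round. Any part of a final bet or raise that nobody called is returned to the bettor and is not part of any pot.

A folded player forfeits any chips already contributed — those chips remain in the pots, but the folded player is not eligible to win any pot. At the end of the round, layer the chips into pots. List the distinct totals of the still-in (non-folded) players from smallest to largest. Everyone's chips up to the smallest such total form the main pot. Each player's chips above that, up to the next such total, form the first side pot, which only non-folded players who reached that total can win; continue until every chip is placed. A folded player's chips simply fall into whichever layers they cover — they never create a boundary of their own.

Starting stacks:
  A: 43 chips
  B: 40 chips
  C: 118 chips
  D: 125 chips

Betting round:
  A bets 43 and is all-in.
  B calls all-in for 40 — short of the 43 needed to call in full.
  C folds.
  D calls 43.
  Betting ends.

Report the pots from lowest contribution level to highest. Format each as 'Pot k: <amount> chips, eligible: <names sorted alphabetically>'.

Pot 1: 120 chips, eligible: A, B, D
Pot 2: 6 chips, eligible: A, D

Derivation:
Contributions: A=43, B=40, D=43
Folded: C
Pot levels (distinct totals of non-folded players): 40, 43
Layer 1-40: 40 each from A, B, D = 40*3 = 120 chips; eligible A, B, D
Layer 41-43: 3 each from A, D = 3*2 = 6 chips; eligible A, D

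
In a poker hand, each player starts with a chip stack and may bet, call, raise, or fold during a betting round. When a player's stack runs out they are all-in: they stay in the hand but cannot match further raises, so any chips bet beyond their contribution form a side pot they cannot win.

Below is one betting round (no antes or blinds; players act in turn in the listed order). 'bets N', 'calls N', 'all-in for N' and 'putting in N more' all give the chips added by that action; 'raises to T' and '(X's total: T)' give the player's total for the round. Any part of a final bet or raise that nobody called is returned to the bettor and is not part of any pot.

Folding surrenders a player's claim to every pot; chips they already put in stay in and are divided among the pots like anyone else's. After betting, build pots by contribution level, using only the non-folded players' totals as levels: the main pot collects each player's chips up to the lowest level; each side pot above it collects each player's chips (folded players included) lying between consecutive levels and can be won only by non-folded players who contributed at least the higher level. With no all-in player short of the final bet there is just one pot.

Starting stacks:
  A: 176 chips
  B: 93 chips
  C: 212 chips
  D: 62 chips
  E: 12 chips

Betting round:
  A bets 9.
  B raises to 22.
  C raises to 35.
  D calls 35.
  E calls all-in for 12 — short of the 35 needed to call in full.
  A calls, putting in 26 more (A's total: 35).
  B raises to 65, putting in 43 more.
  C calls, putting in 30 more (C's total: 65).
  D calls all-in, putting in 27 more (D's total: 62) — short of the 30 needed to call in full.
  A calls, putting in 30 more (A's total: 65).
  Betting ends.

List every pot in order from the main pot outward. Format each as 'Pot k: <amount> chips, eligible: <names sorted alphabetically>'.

Pot 1: 60 chips, eligible: A, B, C, D, E
Pot 2: 200 chips, eligible: A, B, C, D
Pot 3: 9 chips, eligible: A, B, C

Derivation:
Contributions: A=65, B=65, C=65, D=62, E=12
Pot levels (distinct totals of non-folded players): 12, 62, 65
Layer 1-12: 12 each from A, B, C, D, E = 12*5 = 60 chips; eligible A, B, C, D, E
Layer 13-62: 50 each from A, B, C, D = 50*4 = 200 chips; eligible A, B, C, D
Layer 63-65: 3 each from A, B, C = 3*3 = 9 chips; eligible A, B, C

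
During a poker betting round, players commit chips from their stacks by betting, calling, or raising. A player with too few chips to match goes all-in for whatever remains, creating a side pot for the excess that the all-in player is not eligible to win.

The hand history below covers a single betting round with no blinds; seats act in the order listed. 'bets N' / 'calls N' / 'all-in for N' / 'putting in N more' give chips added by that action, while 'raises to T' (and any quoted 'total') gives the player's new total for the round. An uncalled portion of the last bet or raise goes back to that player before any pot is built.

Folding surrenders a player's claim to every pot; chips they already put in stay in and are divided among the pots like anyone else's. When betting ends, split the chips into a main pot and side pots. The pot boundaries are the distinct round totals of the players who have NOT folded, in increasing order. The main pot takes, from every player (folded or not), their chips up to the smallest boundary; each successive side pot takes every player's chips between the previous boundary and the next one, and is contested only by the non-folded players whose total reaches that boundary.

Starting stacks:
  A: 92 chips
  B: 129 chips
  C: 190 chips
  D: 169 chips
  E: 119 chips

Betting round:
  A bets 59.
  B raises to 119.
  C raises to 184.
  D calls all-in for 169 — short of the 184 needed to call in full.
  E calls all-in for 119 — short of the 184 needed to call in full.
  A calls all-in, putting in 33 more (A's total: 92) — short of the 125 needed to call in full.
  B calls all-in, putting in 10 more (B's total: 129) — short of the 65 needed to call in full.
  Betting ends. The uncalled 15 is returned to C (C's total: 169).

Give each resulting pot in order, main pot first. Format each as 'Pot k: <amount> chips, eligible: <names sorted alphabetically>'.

Contributions (after 15 returned to C): A=92, B=129, C=169, D=169, E=119
Pot levels (distinct totals of non-folded players): 92, 119, 129, 169
Layer 1-92: 92 each from A, B, C, D, E = 92*5 = 460 chips; eligible A, B, C, D, E
Layer 93-119: 27 each from B, C, D, E = 27*4 = 108 chips; eligible B, C, D, E
Layer 120-129: 10 each from B, C, D = 10*3 = 30 chips; eligible B, C, D
Layer 130-169: 40 each from C, D = 40*2 = 80 chips; eligible C, D

Pot 1: 460 chips, eligible: A, B, C, D, E
Pot 2: 108 chips, eligible: B, C, D, E
Pot 3: 30 chips, eligible: B, C, D
Pot 4: 80 chips, eligible: C, D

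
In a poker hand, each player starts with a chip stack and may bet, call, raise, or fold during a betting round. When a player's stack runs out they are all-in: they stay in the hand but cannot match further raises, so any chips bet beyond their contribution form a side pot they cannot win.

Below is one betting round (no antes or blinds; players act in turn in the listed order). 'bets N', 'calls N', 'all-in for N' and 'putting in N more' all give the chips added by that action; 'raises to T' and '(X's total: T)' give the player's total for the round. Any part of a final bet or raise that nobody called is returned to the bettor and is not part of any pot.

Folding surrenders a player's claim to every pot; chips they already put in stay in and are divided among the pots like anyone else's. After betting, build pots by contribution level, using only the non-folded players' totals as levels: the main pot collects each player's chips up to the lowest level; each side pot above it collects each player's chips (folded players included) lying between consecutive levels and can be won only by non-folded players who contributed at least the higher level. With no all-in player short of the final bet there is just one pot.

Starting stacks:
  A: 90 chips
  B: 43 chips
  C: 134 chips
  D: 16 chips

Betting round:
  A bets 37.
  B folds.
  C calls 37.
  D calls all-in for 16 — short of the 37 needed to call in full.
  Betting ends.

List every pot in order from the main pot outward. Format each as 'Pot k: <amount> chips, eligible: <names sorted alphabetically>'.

Contributions: A=37, C=37, D=16
Folded: B
Pot levels (distinct totals of non-folded players): 16, 37
Layer 1-16: 16 each from A, C, D = 16*3 = 48 chips; eligible A, C, D
Layer 17-37: 21 each from A, C = 21*2 = 42 chips; eligible A, C

Pot 1: 48 chips, eligible: A, C, D
Pot 2: 42 chips, eligible: A, C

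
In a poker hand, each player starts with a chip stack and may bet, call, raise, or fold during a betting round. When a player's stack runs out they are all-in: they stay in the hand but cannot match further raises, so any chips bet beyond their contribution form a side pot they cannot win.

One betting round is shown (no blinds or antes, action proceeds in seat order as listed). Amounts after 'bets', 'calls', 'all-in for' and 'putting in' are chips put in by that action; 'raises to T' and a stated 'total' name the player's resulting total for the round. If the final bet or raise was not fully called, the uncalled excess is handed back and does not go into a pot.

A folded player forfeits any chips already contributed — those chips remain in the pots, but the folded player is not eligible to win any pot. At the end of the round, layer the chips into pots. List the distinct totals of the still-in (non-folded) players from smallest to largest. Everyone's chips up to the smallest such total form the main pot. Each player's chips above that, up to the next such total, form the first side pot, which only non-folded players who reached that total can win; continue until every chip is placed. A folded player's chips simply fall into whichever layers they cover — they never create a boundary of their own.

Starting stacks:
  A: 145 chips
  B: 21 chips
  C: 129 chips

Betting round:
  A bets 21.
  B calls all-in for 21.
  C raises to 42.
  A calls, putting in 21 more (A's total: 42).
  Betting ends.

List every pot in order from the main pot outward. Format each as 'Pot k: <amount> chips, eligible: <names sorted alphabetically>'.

Contributions: A=42, B=21, C=42
Pot levels (distinct totals of non-folded players): 21, 42
Layer 1-21: 21 each from A, B, C = 21*3 = 63 chips; eligible A, B, C
Layer 22-42: 21 each from A, C = 21*2 = 42 chips; eligible A, C

Pot 1: 63 chips, eligible: A, B, C
Pot 2: 42 chips, eligible: A, C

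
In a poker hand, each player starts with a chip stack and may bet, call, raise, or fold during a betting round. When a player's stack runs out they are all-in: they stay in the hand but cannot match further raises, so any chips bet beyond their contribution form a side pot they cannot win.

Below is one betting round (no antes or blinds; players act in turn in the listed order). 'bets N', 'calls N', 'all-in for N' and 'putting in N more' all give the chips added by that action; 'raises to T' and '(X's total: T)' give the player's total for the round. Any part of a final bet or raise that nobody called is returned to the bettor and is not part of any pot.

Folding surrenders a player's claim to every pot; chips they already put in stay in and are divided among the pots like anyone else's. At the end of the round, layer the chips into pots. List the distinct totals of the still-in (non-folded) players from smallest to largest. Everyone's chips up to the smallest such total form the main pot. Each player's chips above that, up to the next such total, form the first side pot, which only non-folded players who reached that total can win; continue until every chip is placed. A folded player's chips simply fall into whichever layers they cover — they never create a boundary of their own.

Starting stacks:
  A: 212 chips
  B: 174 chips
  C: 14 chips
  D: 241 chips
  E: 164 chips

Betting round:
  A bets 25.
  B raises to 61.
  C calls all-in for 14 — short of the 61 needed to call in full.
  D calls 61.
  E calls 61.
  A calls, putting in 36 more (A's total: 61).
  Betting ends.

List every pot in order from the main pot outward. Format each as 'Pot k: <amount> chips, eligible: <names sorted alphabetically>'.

Contributions: A=61, B=61, C=14, D=61, E=61
Pot levels (distinct totals of non-folded players): 14, 61
Layer 1-14: 14 each from A, B, C, D, E = 14*5 = 70 chips; eligible A, B, C, D, E
Layer 15-61: 47 each from A, B, D, E = 47*4 = 188 chips; eligible A, B, D, E

Pot 1: 70 chips, eligible: A, B, C, D, E
Pot 2: 188 chips, eligible: A, B, D, E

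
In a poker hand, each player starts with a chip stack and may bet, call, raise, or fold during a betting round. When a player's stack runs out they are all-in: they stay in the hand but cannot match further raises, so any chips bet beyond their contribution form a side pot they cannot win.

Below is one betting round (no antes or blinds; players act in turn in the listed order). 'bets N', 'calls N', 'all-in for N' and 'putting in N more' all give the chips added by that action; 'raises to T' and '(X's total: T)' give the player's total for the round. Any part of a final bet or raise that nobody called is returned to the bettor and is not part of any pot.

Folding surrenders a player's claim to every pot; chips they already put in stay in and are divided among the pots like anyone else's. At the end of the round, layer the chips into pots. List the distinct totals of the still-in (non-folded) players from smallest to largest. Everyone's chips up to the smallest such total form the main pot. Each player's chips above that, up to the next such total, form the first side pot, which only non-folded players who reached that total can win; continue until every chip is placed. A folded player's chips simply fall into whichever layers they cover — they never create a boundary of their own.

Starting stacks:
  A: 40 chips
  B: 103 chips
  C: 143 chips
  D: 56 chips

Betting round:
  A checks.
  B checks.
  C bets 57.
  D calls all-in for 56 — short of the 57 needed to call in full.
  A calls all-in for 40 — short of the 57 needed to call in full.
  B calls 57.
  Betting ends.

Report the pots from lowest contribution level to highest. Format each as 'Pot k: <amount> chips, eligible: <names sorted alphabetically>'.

Pot 1: 160 chips, eligible: A, B, C, D
Pot 2: 48 chips, eligible: B, C, D
Pot 3: 2 chips, eligible: B, C

Derivation:
Contributions: A=40, B=57, C=57, D=56
Pot levels (distinct totals of non-folded players): 40, 56, 57
Layer 1-40: 40 each from A, B, C, D = 40*4 = 160 chips; eligible A, B, C, D
Layer 41-56: 16 each from B, C, D = 16*3 = 48 chips; eligible B, C, D
Layer 57-57: 1 each from B, C = 1*2 = 2 chips; eligible B, C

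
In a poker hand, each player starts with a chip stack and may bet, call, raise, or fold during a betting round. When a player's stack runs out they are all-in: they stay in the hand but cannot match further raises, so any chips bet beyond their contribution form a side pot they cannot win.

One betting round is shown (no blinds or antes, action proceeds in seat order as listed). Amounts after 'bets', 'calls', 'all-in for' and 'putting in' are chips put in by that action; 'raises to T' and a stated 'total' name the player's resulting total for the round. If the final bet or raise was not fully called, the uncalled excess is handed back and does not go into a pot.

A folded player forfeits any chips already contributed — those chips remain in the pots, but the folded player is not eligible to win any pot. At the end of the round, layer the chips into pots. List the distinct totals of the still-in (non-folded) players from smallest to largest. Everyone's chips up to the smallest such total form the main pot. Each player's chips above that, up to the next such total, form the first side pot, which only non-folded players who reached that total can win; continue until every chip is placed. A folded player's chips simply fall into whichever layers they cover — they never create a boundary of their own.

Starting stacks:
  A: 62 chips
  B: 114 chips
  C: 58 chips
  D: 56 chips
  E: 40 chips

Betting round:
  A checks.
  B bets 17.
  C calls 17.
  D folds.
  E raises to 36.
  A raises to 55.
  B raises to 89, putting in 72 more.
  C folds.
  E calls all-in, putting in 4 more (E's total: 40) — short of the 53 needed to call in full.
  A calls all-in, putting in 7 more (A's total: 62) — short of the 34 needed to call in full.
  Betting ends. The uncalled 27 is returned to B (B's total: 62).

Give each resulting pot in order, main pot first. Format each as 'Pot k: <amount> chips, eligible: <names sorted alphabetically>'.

Pot 1: 137 chips, eligible: A, B, E
Pot 2: 44 chips, eligible: A, B

Derivation:
Contributions (after 27 returned to B): A=62, B=62, C=17, E=40
Folded: C, D
Pot levels (distinct totals of non-folded players): 40, 62
Layer 1-40: A 40 + B 40 + C 17 + E 40 = 137 chips; eligible A, B, E
Layer 41-62: 22 each from A, B = 22*2 = 44 chips; eligible A, B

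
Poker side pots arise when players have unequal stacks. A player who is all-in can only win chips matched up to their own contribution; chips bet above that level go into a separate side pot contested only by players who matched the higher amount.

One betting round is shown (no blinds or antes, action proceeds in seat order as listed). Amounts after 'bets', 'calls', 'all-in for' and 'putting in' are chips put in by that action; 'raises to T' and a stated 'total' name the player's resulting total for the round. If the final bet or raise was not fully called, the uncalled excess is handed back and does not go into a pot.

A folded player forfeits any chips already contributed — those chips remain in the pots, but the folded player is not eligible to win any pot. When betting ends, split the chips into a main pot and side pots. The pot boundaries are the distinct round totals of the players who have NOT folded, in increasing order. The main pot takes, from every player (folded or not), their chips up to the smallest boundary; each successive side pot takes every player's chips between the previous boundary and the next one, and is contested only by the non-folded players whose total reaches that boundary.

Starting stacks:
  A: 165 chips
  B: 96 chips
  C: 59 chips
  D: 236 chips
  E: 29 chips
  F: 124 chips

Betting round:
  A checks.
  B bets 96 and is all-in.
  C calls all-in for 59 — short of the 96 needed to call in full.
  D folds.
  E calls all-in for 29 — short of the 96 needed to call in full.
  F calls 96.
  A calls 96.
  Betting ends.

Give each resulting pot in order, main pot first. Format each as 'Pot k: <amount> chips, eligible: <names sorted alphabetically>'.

Contributions: A=96, B=96, C=59, E=29, F=96
Folded: D
Pot levels (distinct totals of non-folded players): 29, 59, 96
Layer 1-29: 29 each from A, B, C, E, F = 29*5 = 145 chips; eligible A, B, C, E, F
Layer 30-59: 30 each from A, B, C, F = 30*4 = 120 chips; eligible A, B, C, F
Layer 60-96: 37 each from A, B, F = 37*3 = 111 chips; eligible A, B, F

Pot 1: 145 chips, eligible: A, B, C, E, F
Pot 2: 120 chips, eligible: A, B, C, F
Pot 3: 111 chips, eligible: A, B, F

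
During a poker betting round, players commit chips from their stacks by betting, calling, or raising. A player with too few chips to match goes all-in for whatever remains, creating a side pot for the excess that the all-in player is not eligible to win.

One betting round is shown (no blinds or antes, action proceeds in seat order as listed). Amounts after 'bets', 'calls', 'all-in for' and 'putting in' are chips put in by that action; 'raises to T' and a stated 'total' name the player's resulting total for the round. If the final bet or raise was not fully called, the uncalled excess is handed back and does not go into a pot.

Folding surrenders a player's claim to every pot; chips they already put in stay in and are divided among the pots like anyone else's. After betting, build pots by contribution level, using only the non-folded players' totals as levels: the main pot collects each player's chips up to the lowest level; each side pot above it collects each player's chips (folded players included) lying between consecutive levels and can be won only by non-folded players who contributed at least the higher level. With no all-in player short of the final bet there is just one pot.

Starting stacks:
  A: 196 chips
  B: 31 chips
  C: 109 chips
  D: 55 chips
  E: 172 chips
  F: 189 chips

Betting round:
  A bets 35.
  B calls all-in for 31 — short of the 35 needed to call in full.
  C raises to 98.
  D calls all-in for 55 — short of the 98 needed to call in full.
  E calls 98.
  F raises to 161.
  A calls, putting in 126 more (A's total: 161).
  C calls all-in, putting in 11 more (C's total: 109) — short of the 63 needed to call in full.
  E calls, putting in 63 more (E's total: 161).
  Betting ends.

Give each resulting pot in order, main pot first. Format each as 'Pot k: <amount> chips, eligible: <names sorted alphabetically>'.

Contributions: A=161, B=31, C=109, D=55, E=161, F=161
Pot levels (distinct totals of non-folded players): 31, 55, 109, 161
Layer 1-31: 31 each from A, B, C, D, E, F = 31*6 = 186 chips; eligible A, B, C, D, E, F
Layer 32-55: 24 each from A, C, D, E, F = 24*5 = 120 chips; eligible A, C, D, E, F
Layer 56-109: 54 each from A, C, E, F = 54*4 = 216 chips; eligible A, C, E, F
Layer 110-161: 52 each from A, E, F = 52*3 = 156 chips; eligible A, E, F

Pot 1: 186 chips, eligible: A, B, C, D, E, F
Pot 2: 120 chips, eligible: A, C, D, E, F
Pot 3: 216 chips, eligible: A, C, E, F
Pot 4: 156 chips, eligible: A, E, F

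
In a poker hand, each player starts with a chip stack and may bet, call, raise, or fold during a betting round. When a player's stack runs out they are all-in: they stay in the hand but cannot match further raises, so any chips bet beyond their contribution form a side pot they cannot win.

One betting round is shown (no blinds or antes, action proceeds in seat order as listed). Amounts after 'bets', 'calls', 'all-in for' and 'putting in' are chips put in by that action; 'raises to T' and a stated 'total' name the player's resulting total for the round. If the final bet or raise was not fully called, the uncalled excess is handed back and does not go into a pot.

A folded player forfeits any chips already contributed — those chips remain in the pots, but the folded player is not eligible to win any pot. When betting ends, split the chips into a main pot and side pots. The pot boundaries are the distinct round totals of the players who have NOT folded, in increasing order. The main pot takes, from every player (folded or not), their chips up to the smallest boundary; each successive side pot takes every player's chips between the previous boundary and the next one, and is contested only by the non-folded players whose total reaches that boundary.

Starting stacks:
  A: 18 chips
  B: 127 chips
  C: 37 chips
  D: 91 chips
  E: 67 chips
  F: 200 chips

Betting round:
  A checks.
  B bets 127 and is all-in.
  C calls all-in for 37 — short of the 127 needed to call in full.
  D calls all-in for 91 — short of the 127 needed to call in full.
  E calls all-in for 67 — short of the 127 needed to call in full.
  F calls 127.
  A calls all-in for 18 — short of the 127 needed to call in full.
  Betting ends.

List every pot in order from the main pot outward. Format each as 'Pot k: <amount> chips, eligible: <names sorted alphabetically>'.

Contributions: A=18, B=127, C=37, D=91, E=67, F=127
Pot levels (distinct totals of non-folded players): 18, 37, 67, 91, 127
Layer 1-18: 18 each from A, B, C, D, E, F = 18*6 = 108 chips; eligible A, B, C, D, E, F
Layer 19-37: 19 each from B, C, D, E, F = 19*5 = 95 chips; eligible B, C, D, E, F
Layer 38-67: 30 each from B, D, E, F = 30*4 = 120 chips; eligible B, D, E, F
Layer 68-91: 24 each from B, D, F = 24*3 = 72 chips; eligible B, D, F
Layer 92-127: 36 each from B, F = 36*2 = 72 chips; eligible B, F

Pot 1: 108 chips, eligible: A, B, C, D, E, F
Pot 2: 95 chips, eligible: B, C, D, E, F
Pot 3: 120 chips, eligible: B, D, E, F
Pot 4: 72 chips, eligible: B, D, F
Pot 5: 72 chips, eligible: B, F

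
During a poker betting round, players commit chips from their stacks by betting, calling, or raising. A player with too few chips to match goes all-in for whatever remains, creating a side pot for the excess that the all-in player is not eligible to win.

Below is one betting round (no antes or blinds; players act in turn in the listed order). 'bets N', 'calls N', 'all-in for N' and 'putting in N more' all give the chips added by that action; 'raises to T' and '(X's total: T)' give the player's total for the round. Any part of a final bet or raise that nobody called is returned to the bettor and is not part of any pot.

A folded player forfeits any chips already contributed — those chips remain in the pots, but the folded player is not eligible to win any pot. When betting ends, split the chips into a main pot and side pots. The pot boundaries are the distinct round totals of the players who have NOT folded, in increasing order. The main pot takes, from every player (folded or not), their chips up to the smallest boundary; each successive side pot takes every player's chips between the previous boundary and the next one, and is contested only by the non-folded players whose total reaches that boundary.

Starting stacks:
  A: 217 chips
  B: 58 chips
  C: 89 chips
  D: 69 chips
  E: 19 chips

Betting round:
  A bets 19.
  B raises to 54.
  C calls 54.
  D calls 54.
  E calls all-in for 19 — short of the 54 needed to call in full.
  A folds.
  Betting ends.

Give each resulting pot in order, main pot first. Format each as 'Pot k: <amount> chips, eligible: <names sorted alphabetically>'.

Contributions: A=19, B=54, C=54, D=54, E=19
Folded: A
Pot levels (distinct totals of non-folded players): 19, 54
Layer 1-19: 19 each from A, B, C, D, E = 19*5 = 95 chips; eligible B, C, D, E
Layer 20-54: 35 each from B, C, D = 35*3 = 105 chips; eligible B, C, D

Pot 1: 95 chips, eligible: B, C, D, E
Pot 2: 105 chips, eligible: B, C, D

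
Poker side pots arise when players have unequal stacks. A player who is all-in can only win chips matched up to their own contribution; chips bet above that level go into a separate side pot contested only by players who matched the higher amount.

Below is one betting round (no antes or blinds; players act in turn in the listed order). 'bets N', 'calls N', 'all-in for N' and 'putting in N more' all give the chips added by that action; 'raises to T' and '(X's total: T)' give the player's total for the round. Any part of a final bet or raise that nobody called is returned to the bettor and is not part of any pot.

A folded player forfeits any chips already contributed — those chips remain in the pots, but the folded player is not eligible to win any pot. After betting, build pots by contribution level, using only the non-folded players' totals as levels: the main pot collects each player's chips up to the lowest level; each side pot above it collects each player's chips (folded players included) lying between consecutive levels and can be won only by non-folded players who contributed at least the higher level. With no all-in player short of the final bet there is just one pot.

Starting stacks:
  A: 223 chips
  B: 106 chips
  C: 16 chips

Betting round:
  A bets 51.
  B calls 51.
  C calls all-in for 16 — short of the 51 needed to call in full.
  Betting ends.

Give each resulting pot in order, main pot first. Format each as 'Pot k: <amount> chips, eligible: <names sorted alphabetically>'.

Contributions: A=51, B=51, C=16
Pot levels (distinct totals of non-folded players): 16, 51
Layer 1-16: 16 each from A, B, C = 16*3 = 48 chips; eligible A, B, C
Layer 17-51: 35 each from A, B = 35*2 = 70 chips; eligible A, B

Pot 1: 48 chips, eligible: A, B, C
Pot 2: 70 chips, eligible: A, B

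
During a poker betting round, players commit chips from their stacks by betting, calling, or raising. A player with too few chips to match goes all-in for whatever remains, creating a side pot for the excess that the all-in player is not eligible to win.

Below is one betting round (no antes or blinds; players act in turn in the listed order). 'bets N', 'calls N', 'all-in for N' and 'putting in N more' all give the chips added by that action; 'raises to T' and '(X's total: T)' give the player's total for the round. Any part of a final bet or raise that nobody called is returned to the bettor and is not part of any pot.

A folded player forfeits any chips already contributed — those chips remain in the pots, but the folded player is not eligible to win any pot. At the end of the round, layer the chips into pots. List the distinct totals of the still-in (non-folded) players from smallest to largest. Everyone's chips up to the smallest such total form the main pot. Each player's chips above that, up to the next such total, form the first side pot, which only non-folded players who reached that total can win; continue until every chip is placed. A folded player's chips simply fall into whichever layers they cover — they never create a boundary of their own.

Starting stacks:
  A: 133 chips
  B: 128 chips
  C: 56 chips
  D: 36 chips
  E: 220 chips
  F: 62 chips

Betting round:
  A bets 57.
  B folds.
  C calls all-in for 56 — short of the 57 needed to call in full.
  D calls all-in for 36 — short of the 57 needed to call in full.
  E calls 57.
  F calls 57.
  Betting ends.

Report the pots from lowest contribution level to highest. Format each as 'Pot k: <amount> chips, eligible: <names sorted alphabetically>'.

Pot 1: 180 chips, eligible: A, C, D, E, F
Pot 2: 80 chips, eligible: A, C, E, F
Pot 3: 3 chips, eligible: A, E, F

Derivation:
Contributions: A=57, C=56, D=36, E=57, F=57
Folded: B
Pot levels (distinct totals of non-folded players): 36, 56, 57
Layer 1-36: 36 each from A, C, D, E, F = 36*5 = 180 chips; eligible A, C, D, E, F
Layer 37-56: 20 each from A, C, E, F = 20*4 = 80 chips; eligible A, C, E, F
Layer 57-57: 1 each from A, E, F = 1*3 = 3 chips; eligible A, E, F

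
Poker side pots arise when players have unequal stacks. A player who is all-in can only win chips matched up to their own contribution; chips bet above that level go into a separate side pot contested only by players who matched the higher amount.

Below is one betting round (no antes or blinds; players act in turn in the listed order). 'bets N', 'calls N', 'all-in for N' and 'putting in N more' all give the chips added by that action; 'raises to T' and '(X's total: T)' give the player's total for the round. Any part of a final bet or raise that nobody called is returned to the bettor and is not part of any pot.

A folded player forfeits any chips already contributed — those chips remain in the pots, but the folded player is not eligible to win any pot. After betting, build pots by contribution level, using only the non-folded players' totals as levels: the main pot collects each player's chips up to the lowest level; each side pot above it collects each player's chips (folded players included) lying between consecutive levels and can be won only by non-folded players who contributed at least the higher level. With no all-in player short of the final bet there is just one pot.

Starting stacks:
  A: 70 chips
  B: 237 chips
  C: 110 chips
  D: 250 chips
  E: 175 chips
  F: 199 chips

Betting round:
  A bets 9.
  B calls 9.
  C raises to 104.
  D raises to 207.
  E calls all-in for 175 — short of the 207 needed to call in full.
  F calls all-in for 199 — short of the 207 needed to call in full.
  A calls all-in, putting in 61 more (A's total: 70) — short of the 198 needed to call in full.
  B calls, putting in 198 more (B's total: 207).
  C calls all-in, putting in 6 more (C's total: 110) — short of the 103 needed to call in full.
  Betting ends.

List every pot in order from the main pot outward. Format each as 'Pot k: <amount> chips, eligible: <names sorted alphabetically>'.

Contributions: A=70, B=207, C=110, D=207, E=175, F=199
Pot levels (distinct totals of non-folded players): 70, 110, 175, 199, 207
Layer 1-70: 70 each from A, B, C, D, E, F = 70*6 = 420 chips; eligible A, B, C, D, E, F
Layer 71-110: 40 each from B, C, D, E, F = 40*5 = 200 chips; eligible B, C, D, E, F
Layer 111-175: 65 each from B, D, E, F = 65*4 = 260 chips; eligible B, D, E, F
Layer 176-199: 24 each from B, D, F = 24*3 = 72 chips; eligible B, D, F
Layer 200-207: 8 each from B, D = 8*2 = 16 chips; eligible B, D

Pot 1: 420 chips, eligible: A, B, C, D, E, F
Pot 2: 200 chips, eligible: B, C, D, E, F
Pot 3: 260 chips, eligible: B, D, E, F
Pot 4: 72 chips, eligible: B, D, F
Pot 5: 16 chips, eligible: B, D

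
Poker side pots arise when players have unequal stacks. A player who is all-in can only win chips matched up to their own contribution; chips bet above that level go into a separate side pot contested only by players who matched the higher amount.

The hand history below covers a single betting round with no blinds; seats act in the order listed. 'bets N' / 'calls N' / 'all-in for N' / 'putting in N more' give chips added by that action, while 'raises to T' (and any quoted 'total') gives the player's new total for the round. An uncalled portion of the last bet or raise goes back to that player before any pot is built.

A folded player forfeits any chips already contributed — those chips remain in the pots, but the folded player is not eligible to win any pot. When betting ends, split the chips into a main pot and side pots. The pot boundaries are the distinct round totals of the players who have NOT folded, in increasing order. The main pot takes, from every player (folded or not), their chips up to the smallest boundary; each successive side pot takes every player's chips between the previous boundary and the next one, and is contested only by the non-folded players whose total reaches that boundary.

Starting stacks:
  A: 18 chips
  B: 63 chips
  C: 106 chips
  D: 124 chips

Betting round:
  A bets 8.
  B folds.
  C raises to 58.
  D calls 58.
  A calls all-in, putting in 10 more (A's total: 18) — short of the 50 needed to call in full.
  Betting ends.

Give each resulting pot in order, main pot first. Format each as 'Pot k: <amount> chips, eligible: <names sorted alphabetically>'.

Pot 1: 54 chips, eligible: A, C, D
Pot 2: 80 chips, eligible: C, D

Derivation:
Contributions: A=18, C=58, D=58
Folded: B
Pot levels (distinct totals of non-folded players): 18, 58
Layer 1-18: 18 each from A, C, D = 18*3 = 54 chips; eligible A, C, D
Layer 19-58: 40 each from C, D = 40*2 = 80 chips; eligible C, D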